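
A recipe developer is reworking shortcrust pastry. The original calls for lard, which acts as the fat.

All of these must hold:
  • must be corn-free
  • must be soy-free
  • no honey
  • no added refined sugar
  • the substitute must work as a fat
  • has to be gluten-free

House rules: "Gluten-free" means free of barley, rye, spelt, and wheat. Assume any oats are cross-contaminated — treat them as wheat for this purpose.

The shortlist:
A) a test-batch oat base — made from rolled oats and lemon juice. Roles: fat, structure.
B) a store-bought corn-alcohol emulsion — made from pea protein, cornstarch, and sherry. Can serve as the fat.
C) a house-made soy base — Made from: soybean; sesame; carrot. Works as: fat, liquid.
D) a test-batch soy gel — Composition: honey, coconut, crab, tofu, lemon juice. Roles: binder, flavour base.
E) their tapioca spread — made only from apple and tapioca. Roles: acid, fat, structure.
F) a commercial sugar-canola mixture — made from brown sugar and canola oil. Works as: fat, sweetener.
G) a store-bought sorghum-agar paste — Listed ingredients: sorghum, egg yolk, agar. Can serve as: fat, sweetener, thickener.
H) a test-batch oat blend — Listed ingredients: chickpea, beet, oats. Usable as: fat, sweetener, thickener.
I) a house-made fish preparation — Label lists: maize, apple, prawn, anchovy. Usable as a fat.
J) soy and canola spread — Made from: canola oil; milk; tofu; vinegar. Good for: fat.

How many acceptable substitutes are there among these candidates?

A: has rolled oats, so not gluten-free — reject
B: has cornstarch, so not corn-free — no
C: has soybean, so not soy-free — no
D: not usable as a fat; has tofu, so not soy-free (and 1 more) — no
E: all constraints satisfied — keep
F: has brown sugar, so not no-added-sugar — out
G: works as a fat, no soy, no corn — keep
H: has oats, so not gluten-free — no
I: has maize, so not corn-free — no
J: has tofu, so not soy-free — reject

2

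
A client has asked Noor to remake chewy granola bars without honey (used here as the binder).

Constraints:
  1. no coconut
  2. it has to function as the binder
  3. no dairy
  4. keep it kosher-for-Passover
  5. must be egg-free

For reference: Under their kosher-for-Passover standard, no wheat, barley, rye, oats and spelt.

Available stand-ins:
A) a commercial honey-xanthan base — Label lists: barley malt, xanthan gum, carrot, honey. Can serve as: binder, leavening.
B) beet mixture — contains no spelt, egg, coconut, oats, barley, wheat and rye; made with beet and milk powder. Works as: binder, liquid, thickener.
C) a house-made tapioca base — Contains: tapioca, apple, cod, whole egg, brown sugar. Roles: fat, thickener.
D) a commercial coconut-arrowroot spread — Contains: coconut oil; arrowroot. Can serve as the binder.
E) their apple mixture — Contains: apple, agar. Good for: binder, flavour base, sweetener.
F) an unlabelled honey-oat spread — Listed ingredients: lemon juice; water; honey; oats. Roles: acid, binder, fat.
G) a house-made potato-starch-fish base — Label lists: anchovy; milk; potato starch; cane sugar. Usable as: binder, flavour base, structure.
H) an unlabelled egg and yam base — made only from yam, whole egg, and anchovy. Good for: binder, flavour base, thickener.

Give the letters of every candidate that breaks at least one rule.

A: has barley malt, so not kosher-for-Passover — reject
B: has milk powder, so not dairy-free — out
C: not usable as a binder; has whole egg, so not egg-free — reject
D: has coconut oil, so not coconut-free — out
E: only apple and agar; none excluded — OK
F: has oats, so not kosher-for-Passover — no
G: has milk, so not dairy-free — reject
H: has whole egg, so not egg-free — out

A, B, C, D, F, G, H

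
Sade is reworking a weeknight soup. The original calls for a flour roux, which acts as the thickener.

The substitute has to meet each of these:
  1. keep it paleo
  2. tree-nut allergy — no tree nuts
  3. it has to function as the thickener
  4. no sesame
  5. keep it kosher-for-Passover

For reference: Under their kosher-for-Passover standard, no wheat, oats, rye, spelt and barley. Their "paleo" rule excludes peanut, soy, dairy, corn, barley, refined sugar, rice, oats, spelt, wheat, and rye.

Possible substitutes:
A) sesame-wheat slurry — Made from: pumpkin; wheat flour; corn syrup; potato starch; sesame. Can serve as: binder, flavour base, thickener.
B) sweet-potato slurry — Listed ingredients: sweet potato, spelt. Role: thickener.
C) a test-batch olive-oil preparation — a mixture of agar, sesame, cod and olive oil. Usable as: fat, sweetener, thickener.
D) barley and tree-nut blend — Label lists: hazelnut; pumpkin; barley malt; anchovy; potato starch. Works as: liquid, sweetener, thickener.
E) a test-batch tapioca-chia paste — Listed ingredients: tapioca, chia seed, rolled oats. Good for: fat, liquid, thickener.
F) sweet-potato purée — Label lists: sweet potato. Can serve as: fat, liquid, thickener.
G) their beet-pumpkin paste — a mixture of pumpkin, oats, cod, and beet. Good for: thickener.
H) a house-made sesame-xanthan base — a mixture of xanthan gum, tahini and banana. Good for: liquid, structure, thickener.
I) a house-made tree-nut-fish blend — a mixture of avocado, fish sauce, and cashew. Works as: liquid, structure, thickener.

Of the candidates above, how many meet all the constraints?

A: has wheat flour, so not kosher-for-Passover; has corn syrup, so not paleo (and 1 more) — no
B: has spelt, so not kosher-for-Passover; has spelt, so not paleo — no
C: has sesame, so not sesame-free — out
D: has barley malt, so not kosher-for-Passover; has barley malt, so not paleo (and 1 more) — no
E: has rolled oats, so not kosher-for-Passover; has rolled oats, so not paleo — out
F: works as a thickener, kosher-for-Passover, paleo — valid
G: has oats, so not kosher-for-Passover; has oats, so not paleo — reject
H: has tahini, so not sesame-free — reject
I: has cashew, so not tree-nut-free — no

1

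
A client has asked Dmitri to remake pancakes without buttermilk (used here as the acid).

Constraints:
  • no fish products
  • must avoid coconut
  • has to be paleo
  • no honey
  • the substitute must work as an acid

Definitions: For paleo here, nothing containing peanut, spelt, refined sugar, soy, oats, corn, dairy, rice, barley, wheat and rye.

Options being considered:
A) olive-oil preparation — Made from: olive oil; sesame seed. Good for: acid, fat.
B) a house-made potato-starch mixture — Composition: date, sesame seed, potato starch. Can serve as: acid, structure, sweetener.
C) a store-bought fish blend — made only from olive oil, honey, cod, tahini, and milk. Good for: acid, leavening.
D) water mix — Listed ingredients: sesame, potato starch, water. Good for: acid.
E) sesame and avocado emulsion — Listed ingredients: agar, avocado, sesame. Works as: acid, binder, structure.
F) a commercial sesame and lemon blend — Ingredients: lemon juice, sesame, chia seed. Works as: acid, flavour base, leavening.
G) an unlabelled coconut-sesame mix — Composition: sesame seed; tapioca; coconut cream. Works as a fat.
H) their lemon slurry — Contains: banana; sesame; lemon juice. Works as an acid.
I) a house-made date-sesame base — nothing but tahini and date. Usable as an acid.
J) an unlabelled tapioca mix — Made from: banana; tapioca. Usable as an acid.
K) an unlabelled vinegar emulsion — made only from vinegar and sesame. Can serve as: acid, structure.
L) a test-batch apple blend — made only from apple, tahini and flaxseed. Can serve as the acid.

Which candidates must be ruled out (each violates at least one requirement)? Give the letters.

A: only sesame seed and olive oil; none excluded — valid
B: all constraints satisfied — OK
C: has milk, so not paleo; has honey, so not honey-free (and 1 more) — out
D: works as an acid, paleo, no fish — valid
E: all constraints satisfied — OK
F: only sesame, chia seed and lemon juice; none excluded — keep
G: not usable as an acid; has coconut cream, so not coconut-free — no
H: only sesame, lemon juice and banana; none excluded — valid
I: only tahini and date; none excluded — keep
J: works as an acid, no fish, paleo — keep
K: paleo, no honey — OK
L: works as an acid, no honey, no coconut — keep

C, G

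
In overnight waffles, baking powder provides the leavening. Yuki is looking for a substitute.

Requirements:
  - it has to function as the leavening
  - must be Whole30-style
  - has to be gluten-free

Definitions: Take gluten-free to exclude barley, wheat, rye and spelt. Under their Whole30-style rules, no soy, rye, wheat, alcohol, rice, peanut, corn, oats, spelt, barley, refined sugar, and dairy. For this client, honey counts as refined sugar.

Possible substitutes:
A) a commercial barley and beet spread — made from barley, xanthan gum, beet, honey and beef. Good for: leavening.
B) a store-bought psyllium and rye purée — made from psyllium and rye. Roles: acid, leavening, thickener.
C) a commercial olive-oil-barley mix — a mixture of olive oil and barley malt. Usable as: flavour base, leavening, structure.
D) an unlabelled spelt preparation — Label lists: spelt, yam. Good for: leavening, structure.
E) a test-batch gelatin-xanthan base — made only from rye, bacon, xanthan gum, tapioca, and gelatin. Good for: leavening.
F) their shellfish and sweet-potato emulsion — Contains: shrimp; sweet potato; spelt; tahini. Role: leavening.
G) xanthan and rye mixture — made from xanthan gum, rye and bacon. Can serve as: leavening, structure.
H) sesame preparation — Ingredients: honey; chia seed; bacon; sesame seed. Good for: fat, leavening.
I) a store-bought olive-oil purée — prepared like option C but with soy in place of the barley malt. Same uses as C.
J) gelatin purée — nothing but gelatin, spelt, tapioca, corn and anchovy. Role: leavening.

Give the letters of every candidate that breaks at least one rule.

A, B, C, D, E, F, G, H, I, J

A: has barley, so not gluten-free; has barley, so not Whole30-style — out
B: has rye, so not gluten-free; has rye, so not Whole30-style — out
C: has barley malt, so not gluten-free; has barley malt, so not Whole30-style — reject
D: has spelt, so not gluten-free; has spelt, so not Whole30-style — reject
E: has rye, so not gluten-free; has rye, so not Whole30-style — reject
F: has spelt, so not gluten-free; has spelt, so not Whole30-style — reject
G: has rye, so not gluten-free; has rye, so not Whole30-style — out
H: has honey, so not Whole30-style — reject
I: has soy, so not Whole30-style — reject
J: has spelt, so not gluten-free; has corn, so not Whole30-style — no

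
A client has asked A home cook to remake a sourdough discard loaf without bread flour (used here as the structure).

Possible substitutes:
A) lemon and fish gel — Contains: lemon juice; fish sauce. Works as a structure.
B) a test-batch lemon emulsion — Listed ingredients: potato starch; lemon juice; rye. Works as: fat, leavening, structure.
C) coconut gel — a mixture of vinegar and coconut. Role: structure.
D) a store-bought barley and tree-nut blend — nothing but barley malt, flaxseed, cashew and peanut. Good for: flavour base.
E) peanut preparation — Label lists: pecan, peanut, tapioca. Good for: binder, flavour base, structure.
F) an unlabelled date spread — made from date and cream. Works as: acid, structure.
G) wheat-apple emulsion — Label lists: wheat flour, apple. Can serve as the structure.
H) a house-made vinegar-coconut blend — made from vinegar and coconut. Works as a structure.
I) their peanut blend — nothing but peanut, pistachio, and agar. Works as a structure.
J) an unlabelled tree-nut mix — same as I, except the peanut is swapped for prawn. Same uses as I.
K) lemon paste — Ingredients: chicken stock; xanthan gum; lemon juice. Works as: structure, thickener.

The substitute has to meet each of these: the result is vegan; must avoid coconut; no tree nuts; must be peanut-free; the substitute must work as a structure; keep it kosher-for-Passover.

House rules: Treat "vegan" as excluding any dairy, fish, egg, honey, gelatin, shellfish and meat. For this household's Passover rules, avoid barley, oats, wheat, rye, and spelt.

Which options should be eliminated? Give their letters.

A, B, C, D, E, F, G, H, I, J, K

A: has fish sauce, so not vegan — out
B: has rye, so not kosher-for-Passover — reject
C: has coconut, so not coconut-free — no
D: not usable as a structure; has barley malt, so not kosher-for-Passover (and 2 more) — reject
E: has peanut, so not peanut-free; has pecan, so not tree-nut-free — no
F: has cream, so not vegan — reject
G: has wheat flour, so not kosher-for-Passover — no
H: has coconut, so not coconut-free — reject
I: has peanut, so not peanut-free; has pistachio, so not tree-nut-free — out
J: has prawn, so not vegan; has pistachio, so not tree-nut-free — no
K: has chicken stock, so not vegan — no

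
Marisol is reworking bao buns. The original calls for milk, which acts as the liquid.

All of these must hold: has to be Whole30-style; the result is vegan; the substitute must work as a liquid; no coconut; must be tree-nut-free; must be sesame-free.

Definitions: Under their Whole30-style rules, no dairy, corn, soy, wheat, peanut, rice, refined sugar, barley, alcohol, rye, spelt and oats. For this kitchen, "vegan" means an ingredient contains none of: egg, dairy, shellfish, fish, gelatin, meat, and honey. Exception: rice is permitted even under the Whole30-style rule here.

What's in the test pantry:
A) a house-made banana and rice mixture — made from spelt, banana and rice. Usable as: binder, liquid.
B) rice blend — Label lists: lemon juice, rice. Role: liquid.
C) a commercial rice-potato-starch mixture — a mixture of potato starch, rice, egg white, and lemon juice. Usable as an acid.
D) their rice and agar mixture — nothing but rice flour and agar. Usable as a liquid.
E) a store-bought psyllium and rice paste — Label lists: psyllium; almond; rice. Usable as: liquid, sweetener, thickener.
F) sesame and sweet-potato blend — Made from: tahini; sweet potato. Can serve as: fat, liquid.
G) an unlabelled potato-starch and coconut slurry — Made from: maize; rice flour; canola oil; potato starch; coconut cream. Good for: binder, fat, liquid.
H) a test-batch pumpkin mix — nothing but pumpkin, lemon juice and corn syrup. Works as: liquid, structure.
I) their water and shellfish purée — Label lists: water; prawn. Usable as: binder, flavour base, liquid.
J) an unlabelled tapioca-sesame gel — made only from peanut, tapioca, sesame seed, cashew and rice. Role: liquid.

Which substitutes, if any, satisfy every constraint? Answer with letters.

B, D

A: has spelt, so not Whole30-style — out
B: rice is permitted under the Whole30-style carve-out; nothing else excluded — keep
C: not usable as a liquid; has egg white, so not vegan — out
D: rice is permitted under the Whole30-style carve-out; nothing else excluded — OK
E: has almond, so not tree-nut-free — no
F: has tahini, so not sesame-free — reject
G: has maize, so not Whole30-style; has coconut cream, so not coconut-free — no
H: has corn syrup, so not Whole30-style — reject
I: has prawn, so not vegan — out
J: has peanut, so not Whole30-style; has cashew, so not tree-nut-free (and 1 more) — reject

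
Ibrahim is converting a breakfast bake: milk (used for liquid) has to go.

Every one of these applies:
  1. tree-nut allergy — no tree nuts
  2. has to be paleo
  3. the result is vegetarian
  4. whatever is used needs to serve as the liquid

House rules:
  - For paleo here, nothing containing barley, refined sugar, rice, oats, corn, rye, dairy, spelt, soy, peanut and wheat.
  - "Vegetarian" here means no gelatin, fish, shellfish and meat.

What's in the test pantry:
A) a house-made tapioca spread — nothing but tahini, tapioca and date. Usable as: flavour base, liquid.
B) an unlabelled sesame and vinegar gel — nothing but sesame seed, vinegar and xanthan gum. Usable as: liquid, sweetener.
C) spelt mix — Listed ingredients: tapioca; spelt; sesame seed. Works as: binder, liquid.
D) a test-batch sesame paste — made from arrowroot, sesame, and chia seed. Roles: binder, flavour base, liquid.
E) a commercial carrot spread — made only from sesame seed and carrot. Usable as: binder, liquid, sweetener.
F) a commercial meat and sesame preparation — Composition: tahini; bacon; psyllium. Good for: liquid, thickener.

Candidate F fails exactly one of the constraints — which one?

usable as a liquid: satisfied
paleo: satisfied
vegetarian: has bacon — fails
tree-nut-free: satisfied

vegetarian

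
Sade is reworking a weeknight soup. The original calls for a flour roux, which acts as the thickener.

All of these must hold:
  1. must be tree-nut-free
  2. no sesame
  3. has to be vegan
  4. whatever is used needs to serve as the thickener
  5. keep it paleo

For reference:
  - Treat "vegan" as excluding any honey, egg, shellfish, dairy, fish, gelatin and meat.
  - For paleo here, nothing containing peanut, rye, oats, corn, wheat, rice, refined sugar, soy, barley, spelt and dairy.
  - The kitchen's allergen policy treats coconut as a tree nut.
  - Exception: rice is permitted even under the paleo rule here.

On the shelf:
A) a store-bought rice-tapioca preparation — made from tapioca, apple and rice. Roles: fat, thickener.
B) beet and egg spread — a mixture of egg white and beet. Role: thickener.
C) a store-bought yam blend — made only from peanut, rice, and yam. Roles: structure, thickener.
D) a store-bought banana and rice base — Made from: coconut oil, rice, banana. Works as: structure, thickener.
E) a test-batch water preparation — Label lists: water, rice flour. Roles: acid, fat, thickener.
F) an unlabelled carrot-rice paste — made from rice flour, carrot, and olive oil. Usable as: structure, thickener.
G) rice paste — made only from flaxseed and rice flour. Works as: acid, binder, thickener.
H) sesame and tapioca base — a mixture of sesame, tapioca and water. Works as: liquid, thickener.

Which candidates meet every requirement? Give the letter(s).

A, E, F, G

A: rice is permitted under the paleo carve-out; nothing else excluded — OK
B: has egg white, so not vegan — reject
C: has peanut, so not paleo — reject
D: has coconut oil, so not tree-nut-free — out
E: rice is permitted under the paleo carve-out; nothing else excluded — valid
F: rice is permitted under the paleo carve-out; nothing else excluded — valid
G: rice is permitted under the paleo carve-out; nothing else excluded — OK
H: has sesame, so not sesame-free — no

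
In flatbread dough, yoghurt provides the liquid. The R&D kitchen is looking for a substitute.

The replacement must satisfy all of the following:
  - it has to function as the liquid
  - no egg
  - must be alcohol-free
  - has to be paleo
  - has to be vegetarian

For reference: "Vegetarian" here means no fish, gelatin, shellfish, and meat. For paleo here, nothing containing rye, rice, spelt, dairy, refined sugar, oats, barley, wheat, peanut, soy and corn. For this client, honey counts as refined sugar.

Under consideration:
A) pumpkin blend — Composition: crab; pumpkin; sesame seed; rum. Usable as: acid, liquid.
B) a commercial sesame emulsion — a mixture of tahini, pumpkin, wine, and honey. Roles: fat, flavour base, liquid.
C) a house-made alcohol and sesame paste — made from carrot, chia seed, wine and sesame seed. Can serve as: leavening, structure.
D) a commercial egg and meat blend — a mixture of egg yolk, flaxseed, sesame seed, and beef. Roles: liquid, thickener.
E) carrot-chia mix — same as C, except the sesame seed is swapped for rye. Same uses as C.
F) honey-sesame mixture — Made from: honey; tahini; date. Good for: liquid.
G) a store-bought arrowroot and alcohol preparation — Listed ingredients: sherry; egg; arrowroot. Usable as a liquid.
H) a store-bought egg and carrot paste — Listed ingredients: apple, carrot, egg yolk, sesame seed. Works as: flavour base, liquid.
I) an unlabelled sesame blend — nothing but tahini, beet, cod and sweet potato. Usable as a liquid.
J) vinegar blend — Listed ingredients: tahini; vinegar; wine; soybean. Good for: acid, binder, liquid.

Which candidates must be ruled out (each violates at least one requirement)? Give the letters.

A, B, C, D, E, F, G, H, I, J

A: has crab, so not vegetarian; has rum, so not alcohol-free — no
B: has honey, so not paleo; has wine, so not alcohol-free — no
C: not usable as a liquid; has wine, so not alcohol-free — no
D: has beef, so not vegetarian; has egg yolk, so not egg-free — reject
E: not usable as a liquid; has rye, so not paleo (and 1 more) — reject
F: has honey, so not paleo — no
G: has sherry, so not alcohol-free; has egg, so not egg-free — out
H: has egg yolk, so not egg-free — out
I: has cod, so not vegetarian — no
J: has soybean, so not paleo; has wine, so not alcohol-free — no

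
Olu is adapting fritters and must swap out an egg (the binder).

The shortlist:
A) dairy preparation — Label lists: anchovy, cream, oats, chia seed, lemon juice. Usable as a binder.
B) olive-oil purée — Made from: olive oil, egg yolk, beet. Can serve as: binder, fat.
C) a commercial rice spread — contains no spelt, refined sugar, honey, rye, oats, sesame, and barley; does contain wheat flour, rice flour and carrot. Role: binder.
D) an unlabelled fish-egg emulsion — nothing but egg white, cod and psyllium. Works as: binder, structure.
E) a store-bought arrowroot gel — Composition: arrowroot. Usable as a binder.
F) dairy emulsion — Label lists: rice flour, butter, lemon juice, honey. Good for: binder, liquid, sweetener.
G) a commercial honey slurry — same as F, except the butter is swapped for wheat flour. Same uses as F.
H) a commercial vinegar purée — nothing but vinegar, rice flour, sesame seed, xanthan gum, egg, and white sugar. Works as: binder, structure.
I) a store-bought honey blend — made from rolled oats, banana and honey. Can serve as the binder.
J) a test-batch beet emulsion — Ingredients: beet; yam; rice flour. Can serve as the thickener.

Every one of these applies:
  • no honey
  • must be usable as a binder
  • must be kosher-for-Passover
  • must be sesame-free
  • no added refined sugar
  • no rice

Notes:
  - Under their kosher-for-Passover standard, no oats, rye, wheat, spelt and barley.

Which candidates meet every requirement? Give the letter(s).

B, D, E

A: has oats, so not kosher-for-Passover — out
B: works as a binder, no refined sugar, kosher-for-Passover — valid
C: has wheat flour, so not kosher-for-Passover; has rice flour, so not rice-free — reject
D: kosher-for-Passover, no honey — keep
E: only arrowroot; none excluded — valid
F: has rice flour, so not rice-free; has honey, so not honey-free — reject
G: has wheat flour, so not kosher-for-Passover; has rice flour, so not rice-free (and 1 more) — out
H: has rice flour, so not rice-free; has sesame seed, so not sesame-free (and 1 more) — no
I: has rolled oats, so not kosher-for-Passover; has honey, so not honey-free — no
J: not usable as a binder; has rice flour, so not rice-free — no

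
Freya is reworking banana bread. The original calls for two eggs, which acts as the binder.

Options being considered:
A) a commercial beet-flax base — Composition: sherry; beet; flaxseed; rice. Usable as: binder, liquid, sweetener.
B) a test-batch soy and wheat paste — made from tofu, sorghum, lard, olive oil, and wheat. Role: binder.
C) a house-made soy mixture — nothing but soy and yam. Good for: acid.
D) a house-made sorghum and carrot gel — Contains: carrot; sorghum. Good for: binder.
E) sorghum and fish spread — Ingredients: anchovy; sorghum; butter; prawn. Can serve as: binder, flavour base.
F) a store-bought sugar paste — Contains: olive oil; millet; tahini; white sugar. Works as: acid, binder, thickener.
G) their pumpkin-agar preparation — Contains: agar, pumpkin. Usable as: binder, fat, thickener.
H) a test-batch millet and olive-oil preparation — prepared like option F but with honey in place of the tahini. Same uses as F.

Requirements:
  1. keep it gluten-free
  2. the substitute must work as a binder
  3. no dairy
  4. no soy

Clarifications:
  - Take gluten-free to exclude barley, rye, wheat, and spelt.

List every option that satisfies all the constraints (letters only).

A, D, F, G, H

A: gluten-free, no soy — keep
B: has wheat, so not gluten-free; has tofu, so not soy-free — no
C: not usable as a binder; has soy, so not soy-free — out
D: nothing on the exclusion list — valid
E: has butter, so not dairy-free — no
F: tahini and white sugar etc. — none of it excluded — valid
G: no soy, gluten-free — OK
H: works as a binder, gluten-free, no soy — OK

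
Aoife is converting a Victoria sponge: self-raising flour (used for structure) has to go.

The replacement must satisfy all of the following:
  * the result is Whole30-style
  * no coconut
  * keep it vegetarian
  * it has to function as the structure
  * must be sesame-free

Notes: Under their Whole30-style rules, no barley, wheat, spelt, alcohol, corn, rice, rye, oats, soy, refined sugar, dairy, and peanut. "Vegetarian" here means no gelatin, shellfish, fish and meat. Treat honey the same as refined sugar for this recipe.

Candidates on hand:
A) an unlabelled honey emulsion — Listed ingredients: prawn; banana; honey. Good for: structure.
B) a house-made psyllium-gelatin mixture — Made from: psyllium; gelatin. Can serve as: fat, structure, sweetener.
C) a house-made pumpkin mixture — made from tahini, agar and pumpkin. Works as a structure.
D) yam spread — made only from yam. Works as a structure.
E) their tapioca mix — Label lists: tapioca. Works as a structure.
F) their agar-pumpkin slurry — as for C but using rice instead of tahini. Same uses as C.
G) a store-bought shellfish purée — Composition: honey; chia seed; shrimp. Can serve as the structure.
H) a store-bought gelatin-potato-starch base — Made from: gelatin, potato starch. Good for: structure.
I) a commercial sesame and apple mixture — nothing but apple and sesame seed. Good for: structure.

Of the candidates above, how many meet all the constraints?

2

A: has honey, so not Whole30-style; has prawn, so not vegetarian — no
B: has gelatin, so not vegetarian — out
C: has tahini, so not sesame-free — no
D: only yam; none excluded — valid
E: works as a structure, no sesame, Whole30-style — OK
F: has rice, so not Whole30-style — out
G: has honey, so not Whole30-style; has shrimp, so not vegetarian — reject
H: has gelatin, so not vegetarian — reject
I: has sesame seed, so not sesame-free — no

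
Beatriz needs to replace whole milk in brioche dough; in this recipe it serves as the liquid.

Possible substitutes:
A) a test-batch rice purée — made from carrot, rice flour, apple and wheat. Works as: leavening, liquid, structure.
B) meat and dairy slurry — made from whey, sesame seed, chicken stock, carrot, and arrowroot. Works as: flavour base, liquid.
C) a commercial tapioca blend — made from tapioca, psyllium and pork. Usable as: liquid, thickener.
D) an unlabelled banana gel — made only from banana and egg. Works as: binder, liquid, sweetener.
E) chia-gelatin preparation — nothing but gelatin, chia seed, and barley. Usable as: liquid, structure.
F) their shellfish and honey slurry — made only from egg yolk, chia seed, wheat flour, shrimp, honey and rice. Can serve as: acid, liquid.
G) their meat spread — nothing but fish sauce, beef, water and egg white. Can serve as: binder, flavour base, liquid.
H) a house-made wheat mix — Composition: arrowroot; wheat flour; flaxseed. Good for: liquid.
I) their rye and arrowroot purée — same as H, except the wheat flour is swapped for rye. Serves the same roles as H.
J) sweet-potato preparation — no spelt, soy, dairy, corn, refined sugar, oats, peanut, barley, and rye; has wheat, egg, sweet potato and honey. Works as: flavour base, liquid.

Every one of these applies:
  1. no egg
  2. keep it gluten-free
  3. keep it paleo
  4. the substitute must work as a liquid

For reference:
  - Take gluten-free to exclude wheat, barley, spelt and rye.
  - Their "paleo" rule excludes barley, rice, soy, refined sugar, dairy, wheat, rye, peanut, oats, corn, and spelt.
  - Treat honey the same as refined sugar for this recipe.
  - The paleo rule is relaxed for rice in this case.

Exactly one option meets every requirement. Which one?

A: has wheat, so not gluten-free; has wheat, so not paleo — no
B: has whey, so not paleo — reject
C: every rule checks out — keep
D: has egg, so not egg-free — no
E: has barley, so not gluten-free; has barley, so not paleo — reject
F: has wheat flour, so not gluten-free; has honey, so not paleo (and 1 more) — out
G: has egg white, so not egg-free — no
H: has wheat flour, so not gluten-free; has wheat flour, so not paleo — reject
I: has rye, so not gluten-free; has rye, so not paleo — out
J: has wheat, so not gluten-free; has honey, so not paleo (and 1 more) — out

C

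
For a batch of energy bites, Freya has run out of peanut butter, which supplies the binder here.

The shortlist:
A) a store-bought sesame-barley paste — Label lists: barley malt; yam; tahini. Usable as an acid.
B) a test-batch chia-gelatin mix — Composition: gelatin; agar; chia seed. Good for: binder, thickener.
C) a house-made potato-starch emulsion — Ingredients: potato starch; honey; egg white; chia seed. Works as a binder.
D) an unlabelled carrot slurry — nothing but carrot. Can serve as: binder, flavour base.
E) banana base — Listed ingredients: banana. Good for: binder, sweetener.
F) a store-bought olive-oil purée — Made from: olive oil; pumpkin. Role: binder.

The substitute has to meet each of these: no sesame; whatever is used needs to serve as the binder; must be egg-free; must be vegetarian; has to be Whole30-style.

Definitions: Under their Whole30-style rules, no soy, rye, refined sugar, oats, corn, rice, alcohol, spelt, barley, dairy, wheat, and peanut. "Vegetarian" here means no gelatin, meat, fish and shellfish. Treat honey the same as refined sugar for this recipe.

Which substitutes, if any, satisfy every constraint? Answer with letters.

A: not usable as a binder; has barley malt, so not Whole30-style (and 1 more) — out
B: has gelatin, so not vegetarian — out
C: has honey, so not Whole30-style; has egg white, so not egg-free — no
D: only carrot; none excluded — valid
E: vegetarian, Whole30-style — keep
F: only olive oil and pumpkin; none excluded — keep

D, E, F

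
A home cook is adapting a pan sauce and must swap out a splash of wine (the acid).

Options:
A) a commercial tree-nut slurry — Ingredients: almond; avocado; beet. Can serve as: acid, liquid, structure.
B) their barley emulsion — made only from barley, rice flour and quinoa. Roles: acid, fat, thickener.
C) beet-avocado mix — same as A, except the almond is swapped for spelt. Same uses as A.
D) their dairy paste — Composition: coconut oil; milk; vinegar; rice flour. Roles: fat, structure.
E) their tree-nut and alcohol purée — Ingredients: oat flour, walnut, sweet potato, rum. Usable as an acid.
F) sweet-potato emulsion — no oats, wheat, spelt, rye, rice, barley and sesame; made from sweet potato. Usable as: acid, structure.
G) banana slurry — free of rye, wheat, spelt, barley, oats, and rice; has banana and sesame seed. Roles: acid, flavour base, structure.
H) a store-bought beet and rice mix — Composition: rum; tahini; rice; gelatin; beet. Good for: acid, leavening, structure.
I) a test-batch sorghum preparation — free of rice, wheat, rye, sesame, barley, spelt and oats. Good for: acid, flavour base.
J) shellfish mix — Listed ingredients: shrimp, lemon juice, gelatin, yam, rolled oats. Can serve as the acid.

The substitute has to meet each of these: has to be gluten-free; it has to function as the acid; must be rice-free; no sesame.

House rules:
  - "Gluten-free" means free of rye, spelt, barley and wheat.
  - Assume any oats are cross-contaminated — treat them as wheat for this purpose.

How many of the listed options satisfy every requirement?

3

A: all constraints satisfied — OK
B: has barley, so not gluten-free; has rice flour, so not rice-free — out
C: has spelt, so not gluten-free — out
D: not usable as an acid; has rice flour, so not rice-free — no
E: has oat flour, so not gluten-free — reject
F: every rule checks out — valid
G: has sesame seed, so not sesame-free — reject
H: has tahini, so not sesame-free; has rice, so not rice-free — no
I: works as an acid, no rice, no sesame — valid
J: has rolled oats, so not gluten-free — no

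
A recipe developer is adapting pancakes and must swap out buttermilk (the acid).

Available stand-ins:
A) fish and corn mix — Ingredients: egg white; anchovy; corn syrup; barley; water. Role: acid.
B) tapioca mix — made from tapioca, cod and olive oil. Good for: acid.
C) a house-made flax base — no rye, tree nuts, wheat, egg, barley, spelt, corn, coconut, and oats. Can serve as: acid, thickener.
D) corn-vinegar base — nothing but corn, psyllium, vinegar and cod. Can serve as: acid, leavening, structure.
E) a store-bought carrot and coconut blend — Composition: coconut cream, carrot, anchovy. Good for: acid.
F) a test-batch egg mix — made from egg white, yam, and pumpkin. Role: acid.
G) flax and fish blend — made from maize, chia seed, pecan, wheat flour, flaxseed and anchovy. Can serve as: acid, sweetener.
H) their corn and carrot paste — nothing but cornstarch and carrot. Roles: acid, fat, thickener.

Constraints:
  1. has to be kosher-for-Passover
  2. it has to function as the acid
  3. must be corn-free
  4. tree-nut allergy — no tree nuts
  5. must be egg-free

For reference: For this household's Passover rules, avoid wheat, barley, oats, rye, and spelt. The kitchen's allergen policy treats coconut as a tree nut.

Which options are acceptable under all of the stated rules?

A: has barley, so not kosher-for-Passover; has corn syrup, so not corn-free (and 1 more) — out
B: no corn, kosher-for-Passover — valid
C: works as an acid, kosher-for-Passover, tree-nut-free — keep
D: has corn, so not corn-free — reject
E: has coconut cream, so not tree-nut-free — no
F: has egg white, so not egg-free — out
G: has wheat flour, so not kosher-for-Passover; has maize, so not corn-free (and 1 more) — no
H: has cornstarch, so not corn-free — out

B, C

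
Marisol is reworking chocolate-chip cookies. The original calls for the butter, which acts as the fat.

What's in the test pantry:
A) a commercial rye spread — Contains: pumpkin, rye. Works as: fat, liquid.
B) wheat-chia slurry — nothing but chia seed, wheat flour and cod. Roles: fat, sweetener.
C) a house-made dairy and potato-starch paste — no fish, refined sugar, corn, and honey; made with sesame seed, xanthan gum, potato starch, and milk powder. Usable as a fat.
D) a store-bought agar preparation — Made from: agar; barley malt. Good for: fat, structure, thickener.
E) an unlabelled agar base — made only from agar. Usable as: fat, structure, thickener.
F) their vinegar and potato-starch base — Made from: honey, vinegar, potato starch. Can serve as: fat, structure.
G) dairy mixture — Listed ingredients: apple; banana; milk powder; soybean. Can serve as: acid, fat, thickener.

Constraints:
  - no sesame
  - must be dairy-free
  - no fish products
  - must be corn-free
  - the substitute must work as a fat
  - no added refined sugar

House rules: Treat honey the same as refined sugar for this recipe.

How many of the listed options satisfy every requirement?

A: no corn, no sesame — valid
B: has cod, so not fish-free — out
C: has sesame seed, so not sesame-free; has milk powder, so not dairy-free — no
D: works as a fat, no sesame, no dairy — keep
E: no sesame, no-added-sugar — OK
F: has honey, so not no-added-sugar — out
G: has milk powder, so not dairy-free — reject

3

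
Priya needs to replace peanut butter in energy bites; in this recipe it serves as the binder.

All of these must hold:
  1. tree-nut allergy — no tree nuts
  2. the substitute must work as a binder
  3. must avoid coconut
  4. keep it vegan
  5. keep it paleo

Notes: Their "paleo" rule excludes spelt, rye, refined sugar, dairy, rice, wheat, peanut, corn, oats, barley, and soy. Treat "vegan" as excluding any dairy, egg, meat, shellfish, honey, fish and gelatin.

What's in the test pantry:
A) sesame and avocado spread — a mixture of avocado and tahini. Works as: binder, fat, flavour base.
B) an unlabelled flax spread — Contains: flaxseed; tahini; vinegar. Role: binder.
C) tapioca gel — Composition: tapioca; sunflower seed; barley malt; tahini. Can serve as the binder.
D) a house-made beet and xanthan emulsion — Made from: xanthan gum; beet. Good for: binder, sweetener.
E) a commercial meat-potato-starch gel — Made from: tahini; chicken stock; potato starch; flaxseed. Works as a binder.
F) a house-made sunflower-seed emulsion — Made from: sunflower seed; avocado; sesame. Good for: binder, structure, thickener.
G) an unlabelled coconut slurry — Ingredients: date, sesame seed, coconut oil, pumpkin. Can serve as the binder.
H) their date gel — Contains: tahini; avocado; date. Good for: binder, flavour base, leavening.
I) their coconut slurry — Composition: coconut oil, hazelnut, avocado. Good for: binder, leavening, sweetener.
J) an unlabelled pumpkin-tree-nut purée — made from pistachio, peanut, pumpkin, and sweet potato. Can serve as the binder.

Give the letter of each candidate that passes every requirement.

A, B, D, F, H

A: vegan, paleo — keep
B: only tahini, vinegar and flaxseed; none excluded — OK
C: has barley malt, so not paleo — out
D: all constraints satisfied — OK
E: has chicken stock, so not vegan — reject
F: all constraints satisfied — valid
G: has coconut oil, so not coconut-free — no
H: every rule checks out — valid
I: has coconut oil, so not coconut-free; has hazelnut, so not tree-nut-free — reject
J: has peanut, so not paleo; has pistachio, so not tree-nut-free — reject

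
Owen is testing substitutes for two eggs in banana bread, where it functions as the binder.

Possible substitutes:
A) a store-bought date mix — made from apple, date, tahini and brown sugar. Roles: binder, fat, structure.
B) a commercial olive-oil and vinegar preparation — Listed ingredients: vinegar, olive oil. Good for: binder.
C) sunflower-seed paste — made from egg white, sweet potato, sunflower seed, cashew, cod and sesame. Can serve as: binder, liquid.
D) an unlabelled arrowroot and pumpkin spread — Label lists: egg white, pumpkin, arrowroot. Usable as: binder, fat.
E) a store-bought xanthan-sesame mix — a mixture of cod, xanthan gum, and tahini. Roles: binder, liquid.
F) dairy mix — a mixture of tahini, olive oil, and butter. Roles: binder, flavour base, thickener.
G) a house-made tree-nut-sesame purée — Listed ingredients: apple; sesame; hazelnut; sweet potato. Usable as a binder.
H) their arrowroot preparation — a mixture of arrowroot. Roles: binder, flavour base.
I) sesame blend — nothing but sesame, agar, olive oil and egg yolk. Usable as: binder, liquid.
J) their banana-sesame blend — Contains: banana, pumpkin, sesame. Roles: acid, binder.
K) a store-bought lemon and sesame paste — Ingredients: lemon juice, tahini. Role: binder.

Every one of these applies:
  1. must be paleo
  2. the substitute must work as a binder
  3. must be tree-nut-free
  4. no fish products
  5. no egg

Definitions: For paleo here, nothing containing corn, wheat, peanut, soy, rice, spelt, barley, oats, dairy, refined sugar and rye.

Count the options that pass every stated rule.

A: has brown sugar, so not paleo — reject
B: only olive oil and vinegar; none excluded — OK
C: has cashew, so not tree-nut-free; has egg white, so not egg-free (and 1 more) — no
D: has egg white, so not egg-free — out
E: has cod, so not fish-free — out
F: has butter, so not paleo — reject
G: has hazelnut, so not tree-nut-free — out
H: all constraints satisfied — OK
I: has egg yolk, so not egg-free — out
J: nothing on the exclusion list — keep
K: only tahini and lemon juice; none excluded — valid

4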